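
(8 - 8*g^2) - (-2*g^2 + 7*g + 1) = -6*g^2 - 7*g + 7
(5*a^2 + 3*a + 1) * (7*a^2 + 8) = 35*a^4 + 21*a^3 + 47*a^2 + 24*a + 8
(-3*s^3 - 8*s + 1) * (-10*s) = 30*s^4 + 80*s^2 - 10*s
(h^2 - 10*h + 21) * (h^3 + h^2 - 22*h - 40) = h^5 - 9*h^4 - 11*h^3 + 201*h^2 - 62*h - 840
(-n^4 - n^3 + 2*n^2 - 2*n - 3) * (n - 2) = -n^5 + n^4 + 4*n^3 - 6*n^2 + n + 6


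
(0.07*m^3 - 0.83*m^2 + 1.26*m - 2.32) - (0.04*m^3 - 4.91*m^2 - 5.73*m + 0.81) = 0.03*m^3 + 4.08*m^2 + 6.99*m - 3.13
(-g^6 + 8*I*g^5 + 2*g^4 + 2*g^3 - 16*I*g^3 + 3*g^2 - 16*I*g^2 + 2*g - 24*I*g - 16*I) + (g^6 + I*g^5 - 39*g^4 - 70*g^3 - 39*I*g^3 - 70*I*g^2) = 9*I*g^5 - 37*g^4 - 68*g^3 - 55*I*g^3 + 3*g^2 - 86*I*g^2 + 2*g - 24*I*g - 16*I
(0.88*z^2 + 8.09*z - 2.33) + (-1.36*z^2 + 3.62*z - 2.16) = -0.48*z^2 + 11.71*z - 4.49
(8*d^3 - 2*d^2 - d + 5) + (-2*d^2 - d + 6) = 8*d^3 - 4*d^2 - 2*d + 11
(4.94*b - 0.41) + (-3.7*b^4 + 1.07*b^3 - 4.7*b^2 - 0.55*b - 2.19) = -3.7*b^4 + 1.07*b^3 - 4.7*b^2 + 4.39*b - 2.6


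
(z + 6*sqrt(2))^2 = z^2 + 12*sqrt(2)*z + 72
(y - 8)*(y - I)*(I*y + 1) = I*y^3 + 2*y^2 - 8*I*y^2 - 16*y - I*y + 8*I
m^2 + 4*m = m*(m + 4)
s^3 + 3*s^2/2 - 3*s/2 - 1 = (s - 1)*(s + 1/2)*(s + 2)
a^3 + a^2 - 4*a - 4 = (a - 2)*(a + 1)*(a + 2)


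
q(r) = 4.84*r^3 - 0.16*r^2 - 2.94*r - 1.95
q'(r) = 14.52*r^2 - 0.32*r - 2.94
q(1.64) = 14.15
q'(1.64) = 35.59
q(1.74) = 17.95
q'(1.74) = 40.46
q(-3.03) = -129.15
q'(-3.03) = 131.34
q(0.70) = -2.43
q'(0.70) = 3.95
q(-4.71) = -497.37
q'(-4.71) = 320.68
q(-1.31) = -9.25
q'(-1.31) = 22.40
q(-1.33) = -9.71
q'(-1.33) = 23.17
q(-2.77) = -97.90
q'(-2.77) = 109.36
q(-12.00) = -8353.23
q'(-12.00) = 2091.78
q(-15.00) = -16328.85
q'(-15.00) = 3268.86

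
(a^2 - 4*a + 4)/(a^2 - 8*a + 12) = (a - 2)/(a - 6)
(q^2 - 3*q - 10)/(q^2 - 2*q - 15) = (q + 2)/(q + 3)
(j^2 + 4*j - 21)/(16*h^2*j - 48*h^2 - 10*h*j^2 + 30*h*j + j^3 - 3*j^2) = (j + 7)/(16*h^2 - 10*h*j + j^2)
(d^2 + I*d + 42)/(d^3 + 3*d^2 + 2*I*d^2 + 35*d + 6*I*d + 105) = (d - 6*I)/(d^2 + d*(3 - 5*I) - 15*I)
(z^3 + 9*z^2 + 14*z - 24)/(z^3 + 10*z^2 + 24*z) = (z - 1)/z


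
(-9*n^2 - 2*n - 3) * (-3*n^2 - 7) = 27*n^4 + 6*n^3 + 72*n^2 + 14*n + 21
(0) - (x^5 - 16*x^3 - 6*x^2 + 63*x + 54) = -x^5 + 16*x^3 + 6*x^2 - 63*x - 54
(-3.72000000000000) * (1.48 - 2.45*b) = 9.114*b - 5.5056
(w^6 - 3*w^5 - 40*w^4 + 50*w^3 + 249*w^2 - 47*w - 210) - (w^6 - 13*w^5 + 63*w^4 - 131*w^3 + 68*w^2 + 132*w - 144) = 10*w^5 - 103*w^4 + 181*w^3 + 181*w^2 - 179*w - 66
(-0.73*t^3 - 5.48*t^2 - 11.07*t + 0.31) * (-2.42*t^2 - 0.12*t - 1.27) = 1.7666*t^5 + 13.3492*t^4 + 28.3741*t^3 + 7.5378*t^2 + 14.0217*t - 0.3937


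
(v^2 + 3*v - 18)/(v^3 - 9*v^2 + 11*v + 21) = (v + 6)/(v^2 - 6*v - 7)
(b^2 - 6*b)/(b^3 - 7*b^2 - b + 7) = b*(b - 6)/(b^3 - 7*b^2 - b + 7)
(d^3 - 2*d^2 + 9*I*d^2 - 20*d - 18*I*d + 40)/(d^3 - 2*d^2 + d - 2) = (d^2 + 9*I*d - 20)/(d^2 + 1)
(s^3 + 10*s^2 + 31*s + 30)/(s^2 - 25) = (s^2 + 5*s + 6)/(s - 5)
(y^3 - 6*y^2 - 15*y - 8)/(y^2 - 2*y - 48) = (y^2 + 2*y + 1)/(y + 6)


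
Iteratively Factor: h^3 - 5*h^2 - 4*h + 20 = (h - 5)*(h^2 - 4) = (h - 5)*(h - 2)*(h + 2)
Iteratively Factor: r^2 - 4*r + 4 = (r - 2)*(r - 2)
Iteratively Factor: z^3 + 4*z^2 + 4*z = (z)*(z^2 + 4*z + 4) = z*(z + 2)*(z + 2)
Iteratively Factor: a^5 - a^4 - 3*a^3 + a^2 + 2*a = (a - 1)*(a^4 - 3*a^2 - 2*a) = (a - 2)*(a - 1)*(a^3 + 2*a^2 + a) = a*(a - 2)*(a - 1)*(a^2 + 2*a + 1) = a*(a - 2)*(a - 1)*(a + 1)*(a + 1)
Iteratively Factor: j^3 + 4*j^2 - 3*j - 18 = (j + 3)*(j^2 + j - 6) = (j - 2)*(j + 3)*(j + 3)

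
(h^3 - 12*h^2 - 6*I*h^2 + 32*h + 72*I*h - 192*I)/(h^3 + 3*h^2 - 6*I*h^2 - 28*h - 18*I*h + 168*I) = (h - 8)/(h + 7)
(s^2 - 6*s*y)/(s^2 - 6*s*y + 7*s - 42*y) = s/(s + 7)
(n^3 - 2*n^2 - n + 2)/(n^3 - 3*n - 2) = (n - 1)/(n + 1)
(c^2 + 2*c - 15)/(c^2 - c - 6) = (c + 5)/(c + 2)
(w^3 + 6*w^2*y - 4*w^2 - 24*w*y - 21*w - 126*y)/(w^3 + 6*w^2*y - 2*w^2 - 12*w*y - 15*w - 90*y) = (w - 7)/(w - 5)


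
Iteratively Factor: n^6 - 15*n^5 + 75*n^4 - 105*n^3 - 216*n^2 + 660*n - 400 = (n - 5)*(n^5 - 10*n^4 + 25*n^3 + 20*n^2 - 116*n + 80) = (n - 5)*(n - 4)*(n^4 - 6*n^3 + n^2 + 24*n - 20) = (n - 5)*(n - 4)*(n + 2)*(n^3 - 8*n^2 + 17*n - 10) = (n - 5)^2*(n - 4)*(n + 2)*(n^2 - 3*n + 2) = (n - 5)^2*(n - 4)*(n - 2)*(n + 2)*(n - 1)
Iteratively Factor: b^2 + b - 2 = (b - 1)*(b + 2)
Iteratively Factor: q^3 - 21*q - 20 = (q - 5)*(q^2 + 5*q + 4) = (q - 5)*(q + 1)*(q + 4)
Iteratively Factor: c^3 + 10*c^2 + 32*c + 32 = (c + 4)*(c^2 + 6*c + 8) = (c + 2)*(c + 4)*(c + 4)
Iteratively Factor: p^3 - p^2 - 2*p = (p - 2)*(p^2 + p) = p*(p - 2)*(p + 1)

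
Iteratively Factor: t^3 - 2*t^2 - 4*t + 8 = (t + 2)*(t^2 - 4*t + 4) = (t - 2)*(t + 2)*(t - 2)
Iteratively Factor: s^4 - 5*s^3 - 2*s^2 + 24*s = (s + 2)*(s^3 - 7*s^2 + 12*s) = s*(s + 2)*(s^2 - 7*s + 12) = s*(s - 4)*(s + 2)*(s - 3)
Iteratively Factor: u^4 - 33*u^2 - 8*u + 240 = (u - 5)*(u^3 + 5*u^2 - 8*u - 48) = (u - 5)*(u + 4)*(u^2 + u - 12) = (u - 5)*(u - 3)*(u + 4)*(u + 4)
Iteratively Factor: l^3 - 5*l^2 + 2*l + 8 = (l - 4)*(l^2 - l - 2) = (l - 4)*(l - 2)*(l + 1)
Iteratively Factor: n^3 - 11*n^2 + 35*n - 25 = (n - 5)*(n^2 - 6*n + 5) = (n - 5)*(n - 1)*(n - 5)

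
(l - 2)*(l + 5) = l^2 + 3*l - 10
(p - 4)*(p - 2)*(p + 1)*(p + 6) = p^4 + p^3 - 28*p^2 + 20*p + 48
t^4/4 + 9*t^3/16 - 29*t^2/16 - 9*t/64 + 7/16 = (t/4 + 1)*(t - 7/4)*(t - 1/2)*(t + 1/2)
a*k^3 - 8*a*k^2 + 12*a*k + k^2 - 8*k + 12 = (k - 6)*(k - 2)*(a*k + 1)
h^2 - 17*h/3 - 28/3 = (h - 7)*(h + 4/3)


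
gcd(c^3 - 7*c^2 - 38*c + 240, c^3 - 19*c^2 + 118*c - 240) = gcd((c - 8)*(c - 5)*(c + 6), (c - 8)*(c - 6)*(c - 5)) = c^2 - 13*c + 40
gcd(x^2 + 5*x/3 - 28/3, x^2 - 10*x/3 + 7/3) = x - 7/3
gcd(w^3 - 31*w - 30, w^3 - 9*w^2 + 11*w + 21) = w + 1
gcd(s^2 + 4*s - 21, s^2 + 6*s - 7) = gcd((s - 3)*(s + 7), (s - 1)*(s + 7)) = s + 7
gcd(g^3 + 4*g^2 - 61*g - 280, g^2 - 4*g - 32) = g - 8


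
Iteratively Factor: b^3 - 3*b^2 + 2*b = (b - 2)*(b^2 - b) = (b - 2)*(b - 1)*(b)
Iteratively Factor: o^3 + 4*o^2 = (o)*(o^2 + 4*o) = o^2*(o + 4)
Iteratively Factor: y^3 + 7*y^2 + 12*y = (y + 4)*(y^2 + 3*y) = y*(y + 4)*(y + 3)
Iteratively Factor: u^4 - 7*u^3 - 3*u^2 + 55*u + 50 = (u - 5)*(u^3 - 2*u^2 - 13*u - 10) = (u - 5)*(u + 1)*(u^2 - 3*u - 10) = (u - 5)*(u + 1)*(u + 2)*(u - 5)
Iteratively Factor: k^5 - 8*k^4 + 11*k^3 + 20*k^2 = (k - 4)*(k^4 - 4*k^3 - 5*k^2) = k*(k - 4)*(k^3 - 4*k^2 - 5*k) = k^2*(k - 4)*(k^2 - 4*k - 5) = k^2*(k - 4)*(k + 1)*(k - 5)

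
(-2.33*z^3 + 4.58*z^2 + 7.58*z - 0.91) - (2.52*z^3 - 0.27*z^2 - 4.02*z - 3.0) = -4.85*z^3 + 4.85*z^2 + 11.6*z + 2.09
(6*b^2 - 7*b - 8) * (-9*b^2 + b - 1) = -54*b^4 + 69*b^3 + 59*b^2 - b + 8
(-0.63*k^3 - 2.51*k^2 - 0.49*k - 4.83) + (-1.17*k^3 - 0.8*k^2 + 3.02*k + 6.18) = -1.8*k^3 - 3.31*k^2 + 2.53*k + 1.35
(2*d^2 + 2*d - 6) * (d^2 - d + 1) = 2*d^4 - 6*d^2 + 8*d - 6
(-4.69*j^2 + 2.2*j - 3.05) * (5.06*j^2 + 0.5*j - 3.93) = -23.7314*j^4 + 8.787*j^3 + 4.0987*j^2 - 10.171*j + 11.9865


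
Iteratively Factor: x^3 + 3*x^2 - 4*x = (x)*(x^2 + 3*x - 4) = x*(x + 4)*(x - 1)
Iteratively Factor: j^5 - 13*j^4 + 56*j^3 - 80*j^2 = (j - 4)*(j^4 - 9*j^3 + 20*j^2) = (j - 4)^2*(j^3 - 5*j^2) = (j - 5)*(j - 4)^2*(j^2) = j*(j - 5)*(j - 4)^2*(j)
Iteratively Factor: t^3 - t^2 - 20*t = (t + 4)*(t^2 - 5*t) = (t - 5)*(t + 4)*(t)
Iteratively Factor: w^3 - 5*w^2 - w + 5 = (w - 1)*(w^2 - 4*w - 5) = (w - 1)*(w + 1)*(w - 5)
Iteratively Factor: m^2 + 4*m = (m)*(m + 4)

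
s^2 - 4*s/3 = s*(s - 4/3)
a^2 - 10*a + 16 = (a - 8)*(a - 2)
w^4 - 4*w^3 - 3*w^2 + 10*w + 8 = (w - 4)*(w - 2)*(w + 1)^2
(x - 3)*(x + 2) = x^2 - x - 6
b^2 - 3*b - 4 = (b - 4)*(b + 1)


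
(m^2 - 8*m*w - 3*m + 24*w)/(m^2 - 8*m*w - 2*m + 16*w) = (m - 3)/(m - 2)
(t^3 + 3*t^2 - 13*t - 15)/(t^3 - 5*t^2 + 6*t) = (t^2 + 6*t + 5)/(t*(t - 2))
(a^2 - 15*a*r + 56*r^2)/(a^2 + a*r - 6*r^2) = (a^2 - 15*a*r + 56*r^2)/(a^2 + a*r - 6*r^2)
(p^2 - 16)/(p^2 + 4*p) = (p - 4)/p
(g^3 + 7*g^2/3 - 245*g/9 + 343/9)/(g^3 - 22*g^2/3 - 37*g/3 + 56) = (3*g^2 + 14*g - 49)/(3*(g^2 - 5*g - 24))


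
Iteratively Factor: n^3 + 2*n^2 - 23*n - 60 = (n + 4)*(n^2 - 2*n - 15) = (n - 5)*(n + 4)*(n + 3)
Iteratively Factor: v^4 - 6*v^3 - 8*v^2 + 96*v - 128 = (v - 4)*(v^3 - 2*v^2 - 16*v + 32) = (v - 4)^2*(v^2 + 2*v - 8) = (v - 4)^2*(v + 4)*(v - 2)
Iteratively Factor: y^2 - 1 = (y - 1)*(y + 1)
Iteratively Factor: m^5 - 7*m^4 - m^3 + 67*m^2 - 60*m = (m - 5)*(m^4 - 2*m^3 - 11*m^2 + 12*m) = (m - 5)*(m - 4)*(m^3 + 2*m^2 - 3*m) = (m - 5)*(m - 4)*(m + 3)*(m^2 - m) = m*(m - 5)*(m - 4)*(m + 3)*(m - 1)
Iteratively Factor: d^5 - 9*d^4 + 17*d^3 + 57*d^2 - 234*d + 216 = (d - 3)*(d^4 - 6*d^3 - d^2 + 54*d - 72) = (d - 3)^2*(d^3 - 3*d^2 - 10*d + 24) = (d - 3)^2*(d + 3)*(d^2 - 6*d + 8) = (d - 4)*(d - 3)^2*(d + 3)*(d - 2)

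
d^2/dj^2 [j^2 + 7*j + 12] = 2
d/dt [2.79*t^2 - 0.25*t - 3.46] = 5.58*t - 0.25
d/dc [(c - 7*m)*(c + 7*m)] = 2*c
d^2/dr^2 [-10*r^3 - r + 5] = -60*r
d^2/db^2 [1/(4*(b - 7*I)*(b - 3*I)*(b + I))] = (3*b^4 - 36*I*b^3 - 138*b^2 + 180*I*b + 155)/(b^9 - 27*I*b^8 - 276*b^7 + 1260*I*b^6 + 1902*b^5 + 3222*I*b^4 + 9820*b^3 + 4284*I*b^2 + 14553*b + 9261*I)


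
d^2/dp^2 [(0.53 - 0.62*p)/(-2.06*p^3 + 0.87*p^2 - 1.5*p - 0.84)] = (15.786192*p^5 - 33.65628*p^4 + 12.304812*p^3 - 25.107318*p^2 + 12.371148*p - 4.722048)/(8.741816*p^9 - 11.075796*p^8 + 23.773842*p^7 - 6.094431*p^6 + 8.278362*p^5 + 11.608488*p^4 + 1.158408*p^3 + 3.828384*p^2 + 3.1752*p + 0.592704)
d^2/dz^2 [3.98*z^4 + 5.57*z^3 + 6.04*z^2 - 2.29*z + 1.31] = 47.76*z^2 + 33.42*z + 12.08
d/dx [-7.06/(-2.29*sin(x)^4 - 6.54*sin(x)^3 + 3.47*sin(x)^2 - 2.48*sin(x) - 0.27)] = (-64.6696*sin(x)^3 - 138.5172*sin(x)^2 + 48.9964*sin(x) - 17.5088)*cos(x)/(2.29*sin(x)^4 + 6.54*sin(x)^3 - 3.47*sin(x)^2 + 2.48*sin(x) + 0.27)^2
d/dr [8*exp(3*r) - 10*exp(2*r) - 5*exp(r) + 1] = (24*exp(2*r) - 20*exp(r) - 5)*exp(r)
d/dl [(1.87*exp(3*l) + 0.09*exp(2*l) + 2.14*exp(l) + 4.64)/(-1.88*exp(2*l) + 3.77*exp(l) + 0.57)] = (-3.5156*exp(4*l) + 14.0998*exp(3*l) + 7.5602*exp(2*l) + 17.549*exp(l) - 16.273)*exp(l)/(3.5344*exp(4*l) - 14.1752*exp(3*l) + 12.0697*exp(2*l) + 4.2978*exp(l) + 0.3249)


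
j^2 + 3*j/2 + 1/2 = (j + 1/2)*(j + 1)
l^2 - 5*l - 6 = (l - 6)*(l + 1)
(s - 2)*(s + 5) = s^2 + 3*s - 10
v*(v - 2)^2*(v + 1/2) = v^4 - 7*v^3/2 + 2*v^2 + 2*v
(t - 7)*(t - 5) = t^2 - 12*t + 35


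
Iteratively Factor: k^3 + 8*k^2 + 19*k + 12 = (k + 3)*(k^2 + 5*k + 4) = (k + 1)*(k + 3)*(k + 4)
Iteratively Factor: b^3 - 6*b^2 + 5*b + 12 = (b + 1)*(b^2 - 7*b + 12) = (b - 3)*(b + 1)*(b - 4)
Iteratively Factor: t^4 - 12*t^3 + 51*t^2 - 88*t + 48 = (t - 4)*(t^3 - 8*t^2 + 19*t - 12) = (t - 4)*(t - 1)*(t^2 - 7*t + 12) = (t - 4)*(t - 3)*(t - 1)*(t - 4)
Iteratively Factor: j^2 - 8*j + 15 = (j - 3)*(j - 5)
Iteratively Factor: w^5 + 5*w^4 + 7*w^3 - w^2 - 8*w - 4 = (w + 1)*(w^4 + 4*w^3 + 3*w^2 - 4*w - 4) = (w - 1)*(w + 1)*(w^3 + 5*w^2 + 8*w + 4) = (w - 1)*(w + 1)*(w + 2)*(w^2 + 3*w + 2) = (w - 1)*(w + 1)^2*(w + 2)*(w + 2)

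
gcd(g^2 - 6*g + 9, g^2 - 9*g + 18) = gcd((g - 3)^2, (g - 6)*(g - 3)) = g - 3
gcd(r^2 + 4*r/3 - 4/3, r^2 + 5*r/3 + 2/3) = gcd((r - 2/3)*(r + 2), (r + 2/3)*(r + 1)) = 1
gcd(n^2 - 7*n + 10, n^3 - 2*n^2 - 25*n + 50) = n^2 - 7*n + 10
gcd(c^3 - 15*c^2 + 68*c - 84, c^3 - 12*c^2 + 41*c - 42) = c^2 - 9*c + 14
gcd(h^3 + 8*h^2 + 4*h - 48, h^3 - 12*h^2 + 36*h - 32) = h - 2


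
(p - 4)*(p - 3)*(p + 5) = p^3 - 2*p^2 - 23*p + 60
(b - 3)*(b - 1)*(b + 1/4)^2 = b^4 - 7*b^3/2 + 17*b^2/16 + 5*b/4 + 3/16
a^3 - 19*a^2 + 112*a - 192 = (a - 8)^2*(a - 3)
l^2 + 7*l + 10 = (l + 2)*(l + 5)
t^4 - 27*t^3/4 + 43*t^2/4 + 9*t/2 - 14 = (t - 4)*(t - 2)*(t - 7/4)*(t + 1)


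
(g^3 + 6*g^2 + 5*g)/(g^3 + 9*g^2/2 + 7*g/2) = 2*(g + 5)/(2*g + 7)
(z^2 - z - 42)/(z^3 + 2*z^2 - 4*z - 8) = (z^2 - z - 42)/(z^3 + 2*z^2 - 4*z - 8)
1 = 1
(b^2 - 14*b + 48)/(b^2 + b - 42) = (b - 8)/(b + 7)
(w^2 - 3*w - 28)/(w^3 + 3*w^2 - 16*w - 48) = (w - 7)/(w^2 - w - 12)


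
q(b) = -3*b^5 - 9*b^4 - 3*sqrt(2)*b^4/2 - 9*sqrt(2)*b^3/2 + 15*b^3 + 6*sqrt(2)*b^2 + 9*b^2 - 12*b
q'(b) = -15*b^4 - 36*b^3 - 6*sqrt(2)*b^3 - 27*sqrt(2)*b^2/2 + 45*b^2 + 12*sqrt(2)*b + 18*b - 12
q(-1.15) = 10.37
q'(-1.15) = 23.47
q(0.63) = -0.51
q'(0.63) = 6.83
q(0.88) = 0.61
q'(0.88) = -0.47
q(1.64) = -50.60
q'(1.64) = -189.70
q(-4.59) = 763.99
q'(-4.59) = -1982.81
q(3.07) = -1428.17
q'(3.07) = -2280.05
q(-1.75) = -26.80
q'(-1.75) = 103.87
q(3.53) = -2815.81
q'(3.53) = -3851.60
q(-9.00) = 99408.65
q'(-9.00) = -64213.41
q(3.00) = -1275.29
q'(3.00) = -2090.02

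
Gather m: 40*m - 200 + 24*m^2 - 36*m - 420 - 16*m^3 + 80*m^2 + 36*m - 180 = -16*m^3 + 104*m^2 + 40*m - 800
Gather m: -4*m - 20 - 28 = -4*m - 48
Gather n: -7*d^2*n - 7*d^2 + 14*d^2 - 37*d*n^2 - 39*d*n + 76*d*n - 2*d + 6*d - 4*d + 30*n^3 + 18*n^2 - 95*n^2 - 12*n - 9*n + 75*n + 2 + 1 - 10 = 7*d^2 + 30*n^3 + n^2*(-37*d - 77) + n*(-7*d^2 + 37*d + 54) - 7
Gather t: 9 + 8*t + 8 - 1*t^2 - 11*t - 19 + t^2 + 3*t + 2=0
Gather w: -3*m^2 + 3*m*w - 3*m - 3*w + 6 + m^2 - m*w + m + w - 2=-2*m^2 - 2*m + w*(2*m - 2) + 4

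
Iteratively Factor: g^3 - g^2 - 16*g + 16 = (g - 4)*(g^2 + 3*g - 4) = (g - 4)*(g + 4)*(g - 1)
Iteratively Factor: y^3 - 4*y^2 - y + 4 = (y - 4)*(y^2 - 1) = (y - 4)*(y - 1)*(y + 1)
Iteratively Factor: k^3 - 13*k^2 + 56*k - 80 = (k - 4)*(k^2 - 9*k + 20) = (k - 4)^2*(k - 5)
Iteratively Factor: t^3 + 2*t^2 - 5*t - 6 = (t + 1)*(t^2 + t - 6) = (t + 1)*(t + 3)*(t - 2)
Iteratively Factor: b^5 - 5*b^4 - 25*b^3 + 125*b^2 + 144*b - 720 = (b - 4)*(b^4 - b^3 - 29*b^2 + 9*b + 180) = (b - 4)*(b + 4)*(b^3 - 5*b^2 - 9*b + 45) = (b - 4)*(b - 3)*(b + 4)*(b^2 - 2*b - 15) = (b - 4)*(b - 3)*(b + 3)*(b + 4)*(b - 5)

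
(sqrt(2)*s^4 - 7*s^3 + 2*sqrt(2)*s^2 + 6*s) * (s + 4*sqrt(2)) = sqrt(2)*s^5 + s^4 - 26*sqrt(2)*s^3 + 22*s^2 + 24*sqrt(2)*s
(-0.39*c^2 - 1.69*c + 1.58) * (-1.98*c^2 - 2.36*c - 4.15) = 0.7722*c^4 + 4.2666*c^3 + 2.4785*c^2 + 3.2847*c - 6.557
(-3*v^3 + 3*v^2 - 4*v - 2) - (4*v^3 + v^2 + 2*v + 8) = -7*v^3 + 2*v^2 - 6*v - 10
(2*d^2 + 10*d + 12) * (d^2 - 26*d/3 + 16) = 2*d^4 - 22*d^3/3 - 128*d^2/3 + 56*d + 192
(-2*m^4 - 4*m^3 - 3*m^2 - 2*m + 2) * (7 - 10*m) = 20*m^5 + 26*m^4 + 2*m^3 - m^2 - 34*m + 14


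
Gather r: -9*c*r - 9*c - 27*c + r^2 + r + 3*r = -36*c + r^2 + r*(4 - 9*c)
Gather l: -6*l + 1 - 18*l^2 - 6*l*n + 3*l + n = -18*l^2 + l*(-6*n - 3) + n + 1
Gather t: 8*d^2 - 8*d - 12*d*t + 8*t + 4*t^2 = 8*d^2 - 8*d + 4*t^2 + t*(8 - 12*d)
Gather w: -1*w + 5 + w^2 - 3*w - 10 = w^2 - 4*w - 5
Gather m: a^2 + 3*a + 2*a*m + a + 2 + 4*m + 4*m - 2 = a^2 + 4*a + m*(2*a + 8)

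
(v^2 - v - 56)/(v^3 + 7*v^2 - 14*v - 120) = (v^2 - v - 56)/(v^3 + 7*v^2 - 14*v - 120)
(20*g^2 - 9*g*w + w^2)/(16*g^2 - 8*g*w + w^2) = (-5*g + w)/(-4*g + w)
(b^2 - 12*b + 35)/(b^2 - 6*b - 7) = (b - 5)/(b + 1)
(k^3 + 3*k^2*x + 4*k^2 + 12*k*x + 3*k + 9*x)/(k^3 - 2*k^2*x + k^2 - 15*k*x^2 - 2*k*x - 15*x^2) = (-k - 3)/(-k + 5*x)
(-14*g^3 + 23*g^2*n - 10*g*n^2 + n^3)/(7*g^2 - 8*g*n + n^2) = -2*g + n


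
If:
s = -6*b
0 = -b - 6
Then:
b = -6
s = 36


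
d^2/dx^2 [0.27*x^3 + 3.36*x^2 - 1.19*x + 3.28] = 1.62*x + 6.72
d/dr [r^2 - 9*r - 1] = 2*r - 9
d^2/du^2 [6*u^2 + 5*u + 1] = 12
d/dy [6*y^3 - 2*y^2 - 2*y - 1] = 18*y^2 - 4*y - 2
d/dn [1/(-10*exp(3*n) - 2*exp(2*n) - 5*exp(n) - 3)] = (30*exp(2*n) + 4*exp(n) + 5)*exp(n)/(10*exp(3*n) + 2*exp(2*n) + 5*exp(n) + 3)^2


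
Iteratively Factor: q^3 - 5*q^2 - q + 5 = (q + 1)*(q^2 - 6*q + 5) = (q - 1)*(q + 1)*(q - 5)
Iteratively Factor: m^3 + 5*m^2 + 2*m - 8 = (m + 2)*(m^2 + 3*m - 4) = (m + 2)*(m + 4)*(m - 1)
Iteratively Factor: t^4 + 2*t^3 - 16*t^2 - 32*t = (t - 4)*(t^3 + 6*t^2 + 8*t) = (t - 4)*(t + 4)*(t^2 + 2*t) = (t - 4)*(t + 2)*(t + 4)*(t)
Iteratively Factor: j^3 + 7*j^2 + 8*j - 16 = (j + 4)*(j^2 + 3*j - 4) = (j - 1)*(j + 4)*(j + 4)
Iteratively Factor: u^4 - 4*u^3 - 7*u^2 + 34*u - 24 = (u - 4)*(u^3 - 7*u + 6) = (u - 4)*(u - 2)*(u^2 + 2*u - 3) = (u - 4)*(u - 2)*(u - 1)*(u + 3)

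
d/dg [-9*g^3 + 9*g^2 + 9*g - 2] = -27*g^2 + 18*g + 9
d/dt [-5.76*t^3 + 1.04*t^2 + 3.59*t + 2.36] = -17.28*t^2 + 2.08*t + 3.59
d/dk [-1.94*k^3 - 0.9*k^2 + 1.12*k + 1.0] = -5.82*k^2 - 1.8*k + 1.12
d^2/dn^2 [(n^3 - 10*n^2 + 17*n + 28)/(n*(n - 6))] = 14*(-n^3 + 12*n^2 - 72*n + 144)/(n^3*(n^3 - 18*n^2 + 108*n - 216))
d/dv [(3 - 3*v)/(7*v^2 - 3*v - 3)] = 3*(7*v^2 - 14*v + 6)/(49*v^4 - 42*v^3 - 33*v^2 + 18*v + 9)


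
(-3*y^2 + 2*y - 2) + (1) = -3*y^2 + 2*y - 1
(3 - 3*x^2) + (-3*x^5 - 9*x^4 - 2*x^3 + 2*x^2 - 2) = -3*x^5 - 9*x^4 - 2*x^3 - x^2 + 1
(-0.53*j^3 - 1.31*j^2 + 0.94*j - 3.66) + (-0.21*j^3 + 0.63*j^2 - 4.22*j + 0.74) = -0.74*j^3 - 0.68*j^2 - 3.28*j - 2.92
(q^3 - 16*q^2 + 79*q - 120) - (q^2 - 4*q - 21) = q^3 - 17*q^2 + 83*q - 99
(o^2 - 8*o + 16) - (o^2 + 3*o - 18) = 34 - 11*o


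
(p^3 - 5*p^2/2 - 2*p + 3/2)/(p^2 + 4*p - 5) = (2*p^3 - 5*p^2 - 4*p + 3)/(2*(p^2 + 4*p - 5))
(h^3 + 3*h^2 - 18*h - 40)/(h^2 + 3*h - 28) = (h^2 + 7*h + 10)/(h + 7)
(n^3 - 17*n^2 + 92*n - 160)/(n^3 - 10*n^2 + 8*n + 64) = (n - 5)/(n + 2)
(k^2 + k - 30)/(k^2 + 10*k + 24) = (k - 5)/(k + 4)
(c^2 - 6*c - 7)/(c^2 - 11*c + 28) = (c + 1)/(c - 4)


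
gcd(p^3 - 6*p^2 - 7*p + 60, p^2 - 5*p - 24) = p + 3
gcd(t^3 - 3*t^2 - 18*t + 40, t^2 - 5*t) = t - 5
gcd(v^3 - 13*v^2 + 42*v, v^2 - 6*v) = v^2 - 6*v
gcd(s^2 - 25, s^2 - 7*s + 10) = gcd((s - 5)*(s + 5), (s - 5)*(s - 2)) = s - 5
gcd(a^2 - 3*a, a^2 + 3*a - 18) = a - 3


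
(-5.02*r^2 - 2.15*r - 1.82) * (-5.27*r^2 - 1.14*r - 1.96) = 26.4554*r^4 + 17.0533*r^3 + 21.8816*r^2 + 6.2888*r + 3.5672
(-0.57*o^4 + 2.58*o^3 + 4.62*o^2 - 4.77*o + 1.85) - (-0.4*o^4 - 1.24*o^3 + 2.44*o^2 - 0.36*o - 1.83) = -0.17*o^4 + 3.82*o^3 + 2.18*o^2 - 4.41*o + 3.68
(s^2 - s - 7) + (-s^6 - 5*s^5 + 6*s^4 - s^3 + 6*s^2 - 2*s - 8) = -s^6 - 5*s^5 + 6*s^4 - s^3 + 7*s^2 - 3*s - 15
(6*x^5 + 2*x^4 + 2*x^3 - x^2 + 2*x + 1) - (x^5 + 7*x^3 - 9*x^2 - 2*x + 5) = 5*x^5 + 2*x^4 - 5*x^3 + 8*x^2 + 4*x - 4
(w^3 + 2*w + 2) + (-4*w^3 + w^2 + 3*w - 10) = -3*w^3 + w^2 + 5*w - 8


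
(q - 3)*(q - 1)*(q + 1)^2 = q^4 - 2*q^3 - 4*q^2 + 2*q + 3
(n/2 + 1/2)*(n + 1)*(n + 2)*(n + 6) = n^4/2 + 5*n^3 + 29*n^2/2 + 16*n + 6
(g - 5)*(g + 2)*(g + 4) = g^3 + g^2 - 22*g - 40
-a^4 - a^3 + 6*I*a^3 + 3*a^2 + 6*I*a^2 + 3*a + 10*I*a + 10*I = (a - 5*I)*(a - 2*I)*(-I*a + 1)*(-I*a - I)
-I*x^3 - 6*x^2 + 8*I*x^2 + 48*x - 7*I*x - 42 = (x - 7)*(x - 6*I)*(-I*x + I)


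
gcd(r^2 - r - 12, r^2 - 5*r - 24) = r + 3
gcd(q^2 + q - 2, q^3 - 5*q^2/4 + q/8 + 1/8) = q - 1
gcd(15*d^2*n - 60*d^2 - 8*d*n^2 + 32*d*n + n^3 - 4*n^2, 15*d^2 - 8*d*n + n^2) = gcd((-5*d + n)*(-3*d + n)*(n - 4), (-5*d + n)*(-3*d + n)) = 15*d^2 - 8*d*n + n^2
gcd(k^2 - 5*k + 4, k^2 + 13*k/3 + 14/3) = 1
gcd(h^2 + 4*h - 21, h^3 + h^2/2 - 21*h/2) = h - 3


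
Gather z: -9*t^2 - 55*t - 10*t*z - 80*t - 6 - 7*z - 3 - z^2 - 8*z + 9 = -9*t^2 - 135*t - z^2 + z*(-10*t - 15)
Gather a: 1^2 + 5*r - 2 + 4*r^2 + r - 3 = 4*r^2 + 6*r - 4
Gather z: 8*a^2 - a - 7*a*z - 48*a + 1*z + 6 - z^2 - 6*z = 8*a^2 - 49*a - z^2 + z*(-7*a - 5) + 6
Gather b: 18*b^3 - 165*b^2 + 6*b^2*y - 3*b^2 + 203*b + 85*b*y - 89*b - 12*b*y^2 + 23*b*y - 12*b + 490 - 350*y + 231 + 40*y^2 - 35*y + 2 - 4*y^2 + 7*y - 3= 18*b^3 + b^2*(6*y - 168) + b*(-12*y^2 + 108*y + 102) + 36*y^2 - 378*y + 720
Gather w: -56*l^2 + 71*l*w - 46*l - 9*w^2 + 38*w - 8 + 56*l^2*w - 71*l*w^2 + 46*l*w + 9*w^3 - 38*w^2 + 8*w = -56*l^2 - 46*l + 9*w^3 + w^2*(-71*l - 47) + w*(56*l^2 + 117*l + 46) - 8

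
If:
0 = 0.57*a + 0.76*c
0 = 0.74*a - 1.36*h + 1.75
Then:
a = 1.83783783783784*h - 2.36486486486486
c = 1.77364864864865 - 1.37837837837838*h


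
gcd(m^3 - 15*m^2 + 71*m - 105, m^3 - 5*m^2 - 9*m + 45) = m^2 - 8*m + 15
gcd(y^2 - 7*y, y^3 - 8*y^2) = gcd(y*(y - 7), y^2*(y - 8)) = y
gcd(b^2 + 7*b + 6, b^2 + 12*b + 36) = b + 6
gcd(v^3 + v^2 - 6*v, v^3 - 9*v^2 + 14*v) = v^2 - 2*v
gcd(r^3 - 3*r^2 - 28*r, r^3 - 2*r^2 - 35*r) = r^2 - 7*r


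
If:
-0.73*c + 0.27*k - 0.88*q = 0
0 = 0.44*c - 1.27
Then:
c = 2.89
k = 3.25925925925926*q + 7.80387205387205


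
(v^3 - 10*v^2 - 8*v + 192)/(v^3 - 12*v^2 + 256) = (v - 6)/(v - 8)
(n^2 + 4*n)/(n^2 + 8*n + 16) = n/(n + 4)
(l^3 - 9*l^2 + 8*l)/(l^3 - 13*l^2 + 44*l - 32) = l/(l - 4)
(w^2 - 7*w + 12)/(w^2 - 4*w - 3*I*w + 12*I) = (w - 3)/(w - 3*I)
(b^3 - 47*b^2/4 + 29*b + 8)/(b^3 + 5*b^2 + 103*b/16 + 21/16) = 4*(b^2 - 12*b + 32)/(4*b^2 + 19*b + 21)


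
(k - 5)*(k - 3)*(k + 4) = k^3 - 4*k^2 - 17*k + 60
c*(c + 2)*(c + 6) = c^3 + 8*c^2 + 12*c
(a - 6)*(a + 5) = a^2 - a - 30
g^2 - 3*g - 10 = (g - 5)*(g + 2)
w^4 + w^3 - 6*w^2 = w^2*(w - 2)*(w + 3)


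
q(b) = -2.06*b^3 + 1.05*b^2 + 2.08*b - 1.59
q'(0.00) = 2.08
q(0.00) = -1.59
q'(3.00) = -47.24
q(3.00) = -41.52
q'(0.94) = -1.41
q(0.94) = -0.42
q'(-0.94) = -5.35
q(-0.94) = -0.91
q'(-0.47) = -0.27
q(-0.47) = -2.12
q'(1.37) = -6.64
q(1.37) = -2.07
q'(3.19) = -54.11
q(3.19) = -51.14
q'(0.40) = 1.93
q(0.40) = -0.72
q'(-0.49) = -0.43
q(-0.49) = -2.11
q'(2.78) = -39.84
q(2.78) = -31.95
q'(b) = -6.18*b^2 + 2.1*b + 2.08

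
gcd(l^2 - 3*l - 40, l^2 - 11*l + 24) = l - 8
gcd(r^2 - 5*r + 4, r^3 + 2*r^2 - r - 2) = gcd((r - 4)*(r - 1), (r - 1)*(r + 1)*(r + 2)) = r - 1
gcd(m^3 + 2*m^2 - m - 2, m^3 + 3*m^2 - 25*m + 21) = m - 1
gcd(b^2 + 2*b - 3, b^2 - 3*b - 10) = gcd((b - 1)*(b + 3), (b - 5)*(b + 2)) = 1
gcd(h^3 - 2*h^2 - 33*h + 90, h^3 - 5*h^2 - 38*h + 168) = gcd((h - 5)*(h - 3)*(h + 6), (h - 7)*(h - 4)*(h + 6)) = h + 6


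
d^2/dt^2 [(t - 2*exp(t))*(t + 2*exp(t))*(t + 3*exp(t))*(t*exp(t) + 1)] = t^4*exp(t) + 12*t^3*exp(2*t) + 8*t^3*exp(t) - 36*t^2*exp(3*t) + 36*t^2*exp(2*t) + 15*t^2*exp(t) - 192*t*exp(4*t) - 48*t*exp(3*t) + 2*t*exp(2*t) + 12*t*exp(t) + 6*t - 96*exp(4*t) - 116*exp(3*t) - 16*exp(2*t) + 6*exp(t)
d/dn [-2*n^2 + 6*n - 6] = 6 - 4*n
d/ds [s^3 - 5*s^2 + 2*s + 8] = 3*s^2 - 10*s + 2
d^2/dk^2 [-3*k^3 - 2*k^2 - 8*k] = -18*k - 4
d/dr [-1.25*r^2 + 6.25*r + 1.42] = 6.25 - 2.5*r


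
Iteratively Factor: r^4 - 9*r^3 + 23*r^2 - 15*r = (r - 3)*(r^3 - 6*r^2 + 5*r) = (r - 3)*(r - 1)*(r^2 - 5*r) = r*(r - 3)*(r - 1)*(r - 5)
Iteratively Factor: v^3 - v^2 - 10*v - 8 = (v - 4)*(v^2 + 3*v + 2) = (v - 4)*(v + 2)*(v + 1)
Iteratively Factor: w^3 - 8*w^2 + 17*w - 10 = (w - 5)*(w^2 - 3*w + 2) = (w - 5)*(w - 2)*(w - 1)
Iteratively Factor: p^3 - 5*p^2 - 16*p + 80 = (p - 4)*(p^2 - p - 20) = (p - 5)*(p - 4)*(p + 4)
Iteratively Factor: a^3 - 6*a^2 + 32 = (a - 4)*(a^2 - 2*a - 8) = (a - 4)*(a + 2)*(a - 4)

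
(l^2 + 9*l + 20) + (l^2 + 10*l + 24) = 2*l^2 + 19*l + 44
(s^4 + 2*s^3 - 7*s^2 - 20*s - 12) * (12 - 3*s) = -3*s^5 + 6*s^4 + 45*s^3 - 24*s^2 - 204*s - 144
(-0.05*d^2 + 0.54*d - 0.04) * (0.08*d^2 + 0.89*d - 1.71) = -0.004*d^4 - 0.0013*d^3 + 0.5629*d^2 - 0.959*d + 0.0684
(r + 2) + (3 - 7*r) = 5 - 6*r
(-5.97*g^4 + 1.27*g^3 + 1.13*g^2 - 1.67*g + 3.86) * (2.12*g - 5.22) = -12.6564*g^5 + 33.8558*g^4 - 4.2338*g^3 - 9.439*g^2 + 16.9006*g - 20.1492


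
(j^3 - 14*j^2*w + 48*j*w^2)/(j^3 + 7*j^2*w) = (j^2 - 14*j*w + 48*w^2)/(j*(j + 7*w))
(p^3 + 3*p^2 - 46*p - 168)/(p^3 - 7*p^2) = 1 + 10/p + 24/p^2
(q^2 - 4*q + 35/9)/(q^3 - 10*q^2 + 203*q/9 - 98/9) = (3*q - 5)/(3*q^2 - 23*q + 14)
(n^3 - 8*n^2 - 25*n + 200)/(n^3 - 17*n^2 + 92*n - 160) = (n + 5)/(n - 4)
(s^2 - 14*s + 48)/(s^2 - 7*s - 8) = (s - 6)/(s + 1)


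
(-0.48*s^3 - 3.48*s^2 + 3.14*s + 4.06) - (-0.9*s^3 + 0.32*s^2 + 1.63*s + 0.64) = 0.42*s^3 - 3.8*s^2 + 1.51*s + 3.42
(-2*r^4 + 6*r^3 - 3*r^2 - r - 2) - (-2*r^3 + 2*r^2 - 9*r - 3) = -2*r^4 + 8*r^3 - 5*r^2 + 8*r + 1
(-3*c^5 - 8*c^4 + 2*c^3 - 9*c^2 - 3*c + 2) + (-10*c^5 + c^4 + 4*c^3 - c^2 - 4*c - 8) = -13*c^5 - 7*c^4 + 6*c^3 - 10*c^2 - 7*c - 6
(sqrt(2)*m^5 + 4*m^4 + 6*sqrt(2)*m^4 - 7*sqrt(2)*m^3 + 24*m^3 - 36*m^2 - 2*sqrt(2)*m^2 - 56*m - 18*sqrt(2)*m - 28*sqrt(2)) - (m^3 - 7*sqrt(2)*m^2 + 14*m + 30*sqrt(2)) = sqrt(2)*m^5 + 4*m^4 + 6*sqrt(2)*m^4 - 7*sqrt(2)*m^3 + 23*m^3 - 36*m^2 + 5*sqrt(2)*m^2 - 70*m - 18*sqrt(2)*m - 58*sqrt(2)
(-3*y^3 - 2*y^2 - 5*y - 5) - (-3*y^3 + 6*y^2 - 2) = -8*y^2 - 5*y - 3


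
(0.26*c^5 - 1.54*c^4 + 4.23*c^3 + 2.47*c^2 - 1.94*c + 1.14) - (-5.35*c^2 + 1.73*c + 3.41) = 0.26*c^5 - 1.54*c^4 + 4.23*c^3 + 7.82*c^2 - 3.67*c - 2.27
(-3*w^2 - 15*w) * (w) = -3*w^3 - 15*w^2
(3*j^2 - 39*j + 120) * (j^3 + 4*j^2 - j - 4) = 3*j^5 - 27*j^4 - 39*j^3 + 507*j^2 + 36*j - 480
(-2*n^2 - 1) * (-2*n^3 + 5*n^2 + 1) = 4*n^5 - 10*n^4 + 2*n^3 - 7*n^2 - 1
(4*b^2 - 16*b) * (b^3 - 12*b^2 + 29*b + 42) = 4*b^5 - 64*b^4 + 308*b^3 - 296*b^2 - 672*b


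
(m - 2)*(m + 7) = m^2 + 5*m - 14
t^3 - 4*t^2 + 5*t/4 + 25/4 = (t - 5/2)^2*(t + 1)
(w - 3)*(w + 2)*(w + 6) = w^3 + 5*w^2 - 12*w - 36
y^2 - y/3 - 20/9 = (y - 5/3)*(y + 4/3)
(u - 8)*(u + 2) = u^2 - 6*u - 16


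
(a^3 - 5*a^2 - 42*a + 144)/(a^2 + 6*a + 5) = (a^3 - 5*a^2 - 42*a + 144)/(a^2 + 6*a + 5)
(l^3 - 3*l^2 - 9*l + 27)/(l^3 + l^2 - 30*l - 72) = (l^2 - 6*l + 9)/(l^2 - 2*l - 24)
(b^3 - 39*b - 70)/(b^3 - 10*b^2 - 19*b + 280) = (b + 2)/(b - 8)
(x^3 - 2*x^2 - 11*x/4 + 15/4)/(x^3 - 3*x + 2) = (x^2 - x - 15/4)/(x^2 + x - 2)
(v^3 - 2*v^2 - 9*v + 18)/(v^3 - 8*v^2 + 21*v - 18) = (v + 3)/(v - 3)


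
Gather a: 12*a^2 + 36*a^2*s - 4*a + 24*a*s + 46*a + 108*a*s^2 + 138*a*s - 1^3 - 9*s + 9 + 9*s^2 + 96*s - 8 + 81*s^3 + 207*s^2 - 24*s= a^2*(36*s + 12) + a*(108*s^2 + 162*s + 42) + 81*s^3 + 216*s^2 + 63*s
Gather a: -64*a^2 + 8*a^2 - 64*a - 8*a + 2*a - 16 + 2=-56*a^2 - 70*a - 14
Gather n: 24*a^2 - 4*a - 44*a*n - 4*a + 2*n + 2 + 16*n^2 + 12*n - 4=24*a^2 - 8*a + 16*n^2 + n*(14 - 44*a) - 2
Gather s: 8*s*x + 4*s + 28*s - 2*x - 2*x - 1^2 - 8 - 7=s*(8*x + 32) - 4*x - 16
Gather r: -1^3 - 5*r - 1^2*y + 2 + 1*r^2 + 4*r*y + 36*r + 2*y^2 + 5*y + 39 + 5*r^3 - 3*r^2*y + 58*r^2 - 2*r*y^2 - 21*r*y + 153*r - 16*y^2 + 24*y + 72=5*r^3 + r^2*(59 - 3*y) + r*(-2*y^2 - 17*y + 184) - 14*y^2 + 28*y + 112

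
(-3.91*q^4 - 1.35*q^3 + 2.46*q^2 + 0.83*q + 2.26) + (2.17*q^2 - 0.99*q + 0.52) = -3.91*q^4 - 1.35*q^3 + 4.63*q^2 - 0.16*q + 2.78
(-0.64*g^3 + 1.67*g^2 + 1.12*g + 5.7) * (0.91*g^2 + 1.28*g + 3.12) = -0.5824*g^5 + 0.7005*g^4 + 1.16*g^3 + 11.831*g^2 + 10.7904*g + 17.784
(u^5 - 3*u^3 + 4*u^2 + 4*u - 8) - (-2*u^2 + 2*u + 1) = u^5 - 3*u^3 + 6*u^2 + 2*u - 9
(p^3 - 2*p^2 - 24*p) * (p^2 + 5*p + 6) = p^5 + 3*p^4 - 28*p^3 - 132*p^2 - 144*p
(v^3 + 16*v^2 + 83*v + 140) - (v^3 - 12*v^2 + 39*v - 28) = 28*v^2 + 44*v + 168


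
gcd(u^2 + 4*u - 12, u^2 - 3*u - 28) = 1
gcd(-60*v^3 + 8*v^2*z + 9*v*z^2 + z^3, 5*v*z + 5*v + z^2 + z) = 5*v + z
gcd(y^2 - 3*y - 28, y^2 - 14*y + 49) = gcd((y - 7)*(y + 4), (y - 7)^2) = y - 7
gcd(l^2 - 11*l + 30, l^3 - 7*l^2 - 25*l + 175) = l - 5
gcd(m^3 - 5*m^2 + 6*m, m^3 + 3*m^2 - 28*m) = m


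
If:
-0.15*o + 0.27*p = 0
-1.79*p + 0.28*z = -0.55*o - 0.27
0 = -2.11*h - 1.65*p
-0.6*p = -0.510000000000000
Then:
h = -0.66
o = 1.53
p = 0.85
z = 1.46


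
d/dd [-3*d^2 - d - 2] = -6*d - 1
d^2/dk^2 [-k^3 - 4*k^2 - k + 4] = -6*k - 8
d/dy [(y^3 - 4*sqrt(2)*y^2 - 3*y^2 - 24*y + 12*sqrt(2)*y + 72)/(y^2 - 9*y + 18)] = (y^2 - 12*y + 24 + 24*sqrt(2))/(y^2 - 12*y + 36)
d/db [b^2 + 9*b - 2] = 2*b + 9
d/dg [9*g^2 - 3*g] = 18*g - 3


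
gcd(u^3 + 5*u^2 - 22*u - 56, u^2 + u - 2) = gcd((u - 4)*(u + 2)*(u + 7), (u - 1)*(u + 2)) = u + 2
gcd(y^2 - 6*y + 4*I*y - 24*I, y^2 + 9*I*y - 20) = y + 4*I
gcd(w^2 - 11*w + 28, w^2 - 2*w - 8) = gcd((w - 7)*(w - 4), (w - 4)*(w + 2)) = w - 4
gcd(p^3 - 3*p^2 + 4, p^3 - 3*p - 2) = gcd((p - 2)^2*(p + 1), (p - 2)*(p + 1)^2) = p^2 - p - 2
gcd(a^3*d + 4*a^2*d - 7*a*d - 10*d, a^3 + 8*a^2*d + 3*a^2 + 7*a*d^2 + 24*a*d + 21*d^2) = 1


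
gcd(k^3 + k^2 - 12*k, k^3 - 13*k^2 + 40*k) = k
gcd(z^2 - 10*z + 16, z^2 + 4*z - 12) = z - 2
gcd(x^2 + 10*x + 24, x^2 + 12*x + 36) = x + 6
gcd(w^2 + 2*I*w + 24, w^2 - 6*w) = 1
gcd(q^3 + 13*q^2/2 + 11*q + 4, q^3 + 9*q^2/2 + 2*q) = q^2 + 9*q/2 + 2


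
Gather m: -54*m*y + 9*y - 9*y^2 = -54*m*y - 9*y^2 + 9*y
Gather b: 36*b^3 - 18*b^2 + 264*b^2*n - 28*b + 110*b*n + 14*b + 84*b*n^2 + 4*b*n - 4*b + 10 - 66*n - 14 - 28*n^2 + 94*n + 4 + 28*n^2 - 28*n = 36*b^3 + b^2*(264*n - 18) + b*(84*n^2 + 114*n - 18)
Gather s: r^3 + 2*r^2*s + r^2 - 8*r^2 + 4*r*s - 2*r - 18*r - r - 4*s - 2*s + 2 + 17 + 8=r^3 - 7*r^2 - 21*r + s*(2*r^2 + 4*r - 6) + 27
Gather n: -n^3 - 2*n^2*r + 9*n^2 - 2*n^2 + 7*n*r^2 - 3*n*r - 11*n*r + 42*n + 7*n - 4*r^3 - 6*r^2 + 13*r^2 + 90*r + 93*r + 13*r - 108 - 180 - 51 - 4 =-n^3 + n^2*(7 - 2*r) + n*(7*r^2 - 14*r + 49) - 4*r^3 + 7*r^2 + 196*r - 343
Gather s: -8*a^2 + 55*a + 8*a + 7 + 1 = -8*a^2 + 63*a + 8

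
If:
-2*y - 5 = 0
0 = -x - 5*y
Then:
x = 25/2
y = -5/2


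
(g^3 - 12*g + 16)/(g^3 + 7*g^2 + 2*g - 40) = (g - 2)/(g + 5)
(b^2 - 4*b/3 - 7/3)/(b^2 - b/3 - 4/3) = (3*b - 7)/(3*b - 4)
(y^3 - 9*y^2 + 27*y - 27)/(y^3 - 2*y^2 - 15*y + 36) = (y - 3)/(y + 4)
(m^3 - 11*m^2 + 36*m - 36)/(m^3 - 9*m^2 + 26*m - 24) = (m - 6)/(m - 4)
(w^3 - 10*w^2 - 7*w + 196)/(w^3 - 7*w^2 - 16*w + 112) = (w - 7)/(w - 4)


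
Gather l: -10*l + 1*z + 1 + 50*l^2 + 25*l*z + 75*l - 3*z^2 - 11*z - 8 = 50*l^2 + l*(25*z + 65) - 3*z^2 - 10*z - 7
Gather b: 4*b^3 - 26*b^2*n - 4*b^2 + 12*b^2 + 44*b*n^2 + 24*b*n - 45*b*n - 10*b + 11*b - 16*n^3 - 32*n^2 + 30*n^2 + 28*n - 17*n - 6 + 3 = 4*b^3 + b^2*(8 - 26*n) + b*(44*n^2 - 21*n + 1) - 16*n^3 - 2*n^2 + 11*n - 3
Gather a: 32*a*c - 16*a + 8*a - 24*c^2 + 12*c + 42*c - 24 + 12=a*(32*c - 8) - 24*c^2 + 54*c - 12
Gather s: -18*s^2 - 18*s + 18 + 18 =-18*s^2 - 18*s + 36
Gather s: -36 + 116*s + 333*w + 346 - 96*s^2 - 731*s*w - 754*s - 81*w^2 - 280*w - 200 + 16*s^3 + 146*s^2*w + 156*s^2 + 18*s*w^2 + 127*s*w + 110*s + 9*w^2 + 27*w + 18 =16*s^3 + s^2*(146*w + 60) + s*(18*w^2 - 604*w - 528) - 72*w^2 + 80*w + 128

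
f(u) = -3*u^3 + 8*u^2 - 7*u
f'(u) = -9*u^2 + 16*u - 7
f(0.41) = -1.73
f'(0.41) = -1.95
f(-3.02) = 176.73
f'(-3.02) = -137.40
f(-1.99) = 69.25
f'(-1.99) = -74.48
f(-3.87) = 320.79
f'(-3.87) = -203.71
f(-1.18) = 24.33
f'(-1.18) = -38.41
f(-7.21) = 1590.76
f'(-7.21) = -590.22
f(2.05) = -6.58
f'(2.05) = -12.02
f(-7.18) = 1573.12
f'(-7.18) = -585.85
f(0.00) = 0.00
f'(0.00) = -7.00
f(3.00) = -30.00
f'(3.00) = -40.00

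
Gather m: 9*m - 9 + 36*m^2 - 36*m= 36*m^2 - 27*m - 9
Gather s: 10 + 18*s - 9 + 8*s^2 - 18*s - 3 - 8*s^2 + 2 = 0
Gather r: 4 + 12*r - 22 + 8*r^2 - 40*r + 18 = 8*r^2 - 28*r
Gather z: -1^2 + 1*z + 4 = z + 3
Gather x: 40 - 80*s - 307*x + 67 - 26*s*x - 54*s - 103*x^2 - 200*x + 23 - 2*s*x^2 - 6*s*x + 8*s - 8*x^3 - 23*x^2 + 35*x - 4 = -126*s - 8*x^3 + x^2*(-2*s - 126) + x*(-32*s - 472) + 126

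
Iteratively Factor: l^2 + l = (l + 1)*(l)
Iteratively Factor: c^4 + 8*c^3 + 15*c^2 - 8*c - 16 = (c + 1)*(c^3 + 7*c^2 + 8*c - 16) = (c - 1)*(c + 1)*(c^2 + 8*c + 16) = (c - 1)*(c + 1)*(c + 4)*(c + 4)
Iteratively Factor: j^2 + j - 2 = (j + 2)*(j - 1)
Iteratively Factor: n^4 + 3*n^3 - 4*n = (n + 2)*(n^3 + n^2 - 2*n) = n*(n + 2)*(n^2 + n - 2) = n*(n - 1)*(n + 2)*(n + 2)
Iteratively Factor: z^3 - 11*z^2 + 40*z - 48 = (z - 4)*(z^2 - 7*z + 12) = (z - 4)^2*(z - 3)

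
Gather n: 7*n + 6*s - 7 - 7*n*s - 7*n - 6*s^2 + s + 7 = -7*n*s - 6*s^2 + 7*s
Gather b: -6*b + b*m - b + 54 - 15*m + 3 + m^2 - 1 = b*(m - 7) + m^2 - 15*m + 56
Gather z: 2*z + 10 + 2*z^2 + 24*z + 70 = 2*z^2 + 26*z + 80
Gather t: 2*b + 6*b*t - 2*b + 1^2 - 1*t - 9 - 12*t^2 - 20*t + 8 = -12*t^2 + t*(6*b - 21)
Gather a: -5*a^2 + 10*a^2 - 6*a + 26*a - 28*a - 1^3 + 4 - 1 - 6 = 5*a^2 - 8*a - 4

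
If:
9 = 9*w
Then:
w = 1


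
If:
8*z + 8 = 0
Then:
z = -1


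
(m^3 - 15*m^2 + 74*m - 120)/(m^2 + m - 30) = (m^2 - 10*m + 24)/(m + 6)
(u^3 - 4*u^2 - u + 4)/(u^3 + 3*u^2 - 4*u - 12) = (u^3 - 4*u^2 - u + 4)/(u^3 + 3*u^2 - 4*u - 12)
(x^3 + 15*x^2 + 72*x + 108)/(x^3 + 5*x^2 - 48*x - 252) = (x + 3)/(x - 7)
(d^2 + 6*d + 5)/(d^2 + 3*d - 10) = (d + 1)/(d - 2)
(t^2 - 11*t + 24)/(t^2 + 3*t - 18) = (t - 8)/(t + 6)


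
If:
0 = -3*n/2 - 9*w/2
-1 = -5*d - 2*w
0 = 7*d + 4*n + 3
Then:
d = 3/37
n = -33/37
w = 11/37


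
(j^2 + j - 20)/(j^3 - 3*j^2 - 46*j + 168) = (j + 5)/(j^2 + j - 42)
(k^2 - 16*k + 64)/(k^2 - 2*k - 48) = (k - 8)/(k + 6)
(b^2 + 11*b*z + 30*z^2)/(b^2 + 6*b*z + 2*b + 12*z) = (b + 5*z)/(b + 2)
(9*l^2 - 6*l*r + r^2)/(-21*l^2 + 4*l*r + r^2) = (-3*l + r)/(7*l + r)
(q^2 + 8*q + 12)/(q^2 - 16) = (q^2 + 8*q + 12)/(q^2 - 16)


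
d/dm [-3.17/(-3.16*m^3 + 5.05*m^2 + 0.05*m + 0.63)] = (-30.0516*m^2 + 32.017*m + 0.1585)/(-3.16*m^3 + 5.05*m^2 + 0.05*m + 0.63)^2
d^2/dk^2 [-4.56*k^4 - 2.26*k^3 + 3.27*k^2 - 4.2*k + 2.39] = -54.72*k^2 - 13.56*k + 6.54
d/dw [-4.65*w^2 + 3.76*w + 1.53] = 3.76 - 9.3*w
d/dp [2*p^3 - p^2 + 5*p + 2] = 6*p^2 - 2*p + 5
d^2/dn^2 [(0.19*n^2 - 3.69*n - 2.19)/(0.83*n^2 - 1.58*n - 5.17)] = (2.22044604925031e-16*n^4 - 4.58575*n^3 - 4.16029199999999*n^2 - 77.773158*n + 40.712)/(0.571787*n^6 - 3.265386*n^5 - 4.468803*n^4 + 36.735316*n^3 + 27.835797*n^2 - 126.694986*n - 138.188413)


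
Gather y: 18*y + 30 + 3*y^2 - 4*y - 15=3*y^2 + 14*y + 15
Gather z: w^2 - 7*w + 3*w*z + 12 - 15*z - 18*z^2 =w^2 - 7*w - 18*z^2 + z*(3*w - 15) + 12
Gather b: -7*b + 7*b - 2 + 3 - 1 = 0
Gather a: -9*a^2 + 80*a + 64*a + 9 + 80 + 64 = -9*a^2 + 144*a + 153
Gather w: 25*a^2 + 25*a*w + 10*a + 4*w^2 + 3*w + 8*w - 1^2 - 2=25*a^2 + 10*a + 4*w^2 + w*(25*a + 11) - 3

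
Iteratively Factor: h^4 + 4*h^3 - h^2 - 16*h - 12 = (h + 3)*(h^3 + h^2 - 4*h - 4) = (h - 2)*(h + 3)*(h^2 + 3*h + 2) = (h - 2)*(h + 2)*(h + 3)*(h + 1)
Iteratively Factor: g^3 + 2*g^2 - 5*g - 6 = (g + 1)*(g^2 + g - 6) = (g - 2)*(g + 1)*(g + 3)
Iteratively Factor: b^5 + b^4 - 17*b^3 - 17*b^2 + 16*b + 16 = (b + 1)*(b^4 - 17*b^2 + 16) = (b - 4)*(b + 1)*(b^3 + 4*b^2 - b - 4) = (b - 4)*(b - 1)*(b + 1)*(b^2 + 5*b + 4) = (b - 4)*(b - 1)*(b + 1)^2*(b + 4)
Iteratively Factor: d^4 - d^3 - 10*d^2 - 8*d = (d)*(d^3 - d^2 - 10*d - 8) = d*(d - 4)*(d^2 + 3*d + 2) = d*(d - 4)*(d + 2)*(d + 1)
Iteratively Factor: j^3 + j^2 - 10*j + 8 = (j - 2)*(j^2 + 3*j - 4) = (j - 2)*(j - 1)*(j + 4)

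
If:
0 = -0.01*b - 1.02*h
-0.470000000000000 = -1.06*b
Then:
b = 0.44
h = -0.00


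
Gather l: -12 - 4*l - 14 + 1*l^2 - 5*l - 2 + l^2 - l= 2*l^2 - 10*l - 28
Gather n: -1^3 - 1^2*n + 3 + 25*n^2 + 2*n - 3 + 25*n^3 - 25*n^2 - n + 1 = 25*n^3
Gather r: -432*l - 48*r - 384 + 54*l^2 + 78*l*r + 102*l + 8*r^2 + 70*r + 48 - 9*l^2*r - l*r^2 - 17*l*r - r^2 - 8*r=54*l^2 - 330*l + r^2*(7 - l) + r*(-9*l^2 + 61*l + 14) - 336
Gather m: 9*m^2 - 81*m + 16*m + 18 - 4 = 9*m^2 - 65*m + 14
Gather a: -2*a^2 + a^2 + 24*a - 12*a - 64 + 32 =-a^2 + 12*a - 32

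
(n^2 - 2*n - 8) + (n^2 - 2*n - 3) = 2*n^2 - 4*n - 11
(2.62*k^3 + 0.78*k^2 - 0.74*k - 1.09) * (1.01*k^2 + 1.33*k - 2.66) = 2.6462*k^5 + 4.2724*k^4 - 6.6792*k^3 - 4.1599*k^2 + 0.5187*k + 2.8994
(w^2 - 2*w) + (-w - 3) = w^2 - 3*w - 3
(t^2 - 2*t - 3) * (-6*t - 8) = -6*t^3 + 4*t^2 + 34*t + 24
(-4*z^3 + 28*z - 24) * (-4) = 16*z^3 - 112*z + 96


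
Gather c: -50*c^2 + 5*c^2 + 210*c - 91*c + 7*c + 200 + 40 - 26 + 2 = -45*c^2 + 126*c + 216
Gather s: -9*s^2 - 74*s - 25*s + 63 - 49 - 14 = -9*s^2 - 99*s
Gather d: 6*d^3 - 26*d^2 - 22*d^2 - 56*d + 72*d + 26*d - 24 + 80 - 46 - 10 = 6*d^3 - 48*d^2 + 42*d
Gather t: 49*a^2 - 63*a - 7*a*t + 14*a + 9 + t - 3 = 49*a^2 - 49*a + t*(1 - 7*a) + 6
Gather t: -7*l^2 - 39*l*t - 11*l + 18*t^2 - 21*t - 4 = -7*l^2 - 11*l + 18*t^2 + t*(-39*l - 21) - 4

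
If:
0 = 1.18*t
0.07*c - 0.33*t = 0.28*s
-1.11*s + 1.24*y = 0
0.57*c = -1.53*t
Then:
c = 0.00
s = 0.00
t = 0.00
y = 0.00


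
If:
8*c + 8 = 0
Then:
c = -1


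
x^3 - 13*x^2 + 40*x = x*(x - 8)*(x - 5)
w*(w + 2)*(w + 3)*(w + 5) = w^4 + 10*w^3 + 31*w^2 + 30*w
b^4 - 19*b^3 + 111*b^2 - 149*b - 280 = (b - 8)*(b - 7)*(b - 5)*(b + 1)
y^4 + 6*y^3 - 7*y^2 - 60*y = y*(y - 3)*(y + 4)*(y + 5)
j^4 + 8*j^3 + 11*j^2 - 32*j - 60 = (j - 2)*(j + 2)*(j + 3)*(j + 5)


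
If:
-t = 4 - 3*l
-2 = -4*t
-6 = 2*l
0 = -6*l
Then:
No Solution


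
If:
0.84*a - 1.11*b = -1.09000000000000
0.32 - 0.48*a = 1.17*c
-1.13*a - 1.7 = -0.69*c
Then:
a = -1.07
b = 0.17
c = 0.71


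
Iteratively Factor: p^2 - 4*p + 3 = (p - 1)*(p - 3)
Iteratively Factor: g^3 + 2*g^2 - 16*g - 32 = (g - 4)*(g^2 + 6*g + 8) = (g - 4)*(g + 2)*(g + 4)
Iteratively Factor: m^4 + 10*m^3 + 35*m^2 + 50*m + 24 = (m + 3)*(m^3 + 7*m^2 + 14*m + 8) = (m + 1)*(m + 3)*(m^2 + 6*m + 8) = (m + 1)*(m + 3)*(m + 4)*(m + 2)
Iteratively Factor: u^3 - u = (u)*(u^2 - 1) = u*(u + 1)*(u - 1)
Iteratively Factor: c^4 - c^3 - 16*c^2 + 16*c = (c - 4)*(c^3 + 3*c^2 - 4*c) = c*(c - 4)*(c^2 + 3*c - 4) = c*(c - 4)*(c + 4)*(c - 1)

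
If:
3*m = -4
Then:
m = -4/3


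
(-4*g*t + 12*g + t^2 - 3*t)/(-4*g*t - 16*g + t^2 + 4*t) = (t - 3)/(t + 4)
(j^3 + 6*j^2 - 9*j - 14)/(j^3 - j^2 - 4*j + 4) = (j^2 + 8*j + 7)/(j^2 + j - 2)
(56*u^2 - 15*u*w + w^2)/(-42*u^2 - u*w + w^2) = (-8*u + w)/(6*u + w)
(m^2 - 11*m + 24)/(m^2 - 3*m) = (m - 8)/m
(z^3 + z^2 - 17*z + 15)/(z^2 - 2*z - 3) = (z^2 + 4*z - 5)/(z + 1)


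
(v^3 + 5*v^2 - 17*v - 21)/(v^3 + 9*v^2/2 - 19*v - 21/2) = 2*(v + 1)/(2*v + 1)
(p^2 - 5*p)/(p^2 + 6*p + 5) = p*(p - 5)/(p^2 + 6*p + 5)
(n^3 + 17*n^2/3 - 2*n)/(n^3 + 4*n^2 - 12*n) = (n - 1/3)/(n - 2)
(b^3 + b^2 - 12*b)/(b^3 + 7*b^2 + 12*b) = (b - 3)/(b + 3)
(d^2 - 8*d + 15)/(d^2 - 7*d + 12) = (d - 5)/(d - 4)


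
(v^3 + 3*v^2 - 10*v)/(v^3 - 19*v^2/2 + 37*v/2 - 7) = 2*v*(v + 5)/(2*v^2 - 15*v + 7)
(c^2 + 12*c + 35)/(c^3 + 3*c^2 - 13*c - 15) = (c + 7)/(c^2 - 2*c - 3)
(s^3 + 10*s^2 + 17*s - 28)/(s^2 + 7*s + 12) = (s^2 + 6*s - 7)/(s + 3)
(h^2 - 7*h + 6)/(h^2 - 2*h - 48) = (-h^2 + 7*h - 6)/(-h^2 + 2*h + 48)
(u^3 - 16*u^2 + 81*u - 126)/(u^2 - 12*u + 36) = (u^2 - 10*u + 21)/(u - 6)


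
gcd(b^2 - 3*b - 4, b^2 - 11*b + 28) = b - 4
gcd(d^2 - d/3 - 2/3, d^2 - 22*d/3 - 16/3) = d + 2/3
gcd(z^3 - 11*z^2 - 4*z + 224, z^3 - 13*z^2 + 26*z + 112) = z^2 - 15*z + 56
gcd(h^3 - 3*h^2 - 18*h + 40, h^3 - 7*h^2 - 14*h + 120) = h^2 - h - 20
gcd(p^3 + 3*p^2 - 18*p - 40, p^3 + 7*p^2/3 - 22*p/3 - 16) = p + 2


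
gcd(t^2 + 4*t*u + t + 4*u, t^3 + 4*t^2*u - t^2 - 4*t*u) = t + 4*u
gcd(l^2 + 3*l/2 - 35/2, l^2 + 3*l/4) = 1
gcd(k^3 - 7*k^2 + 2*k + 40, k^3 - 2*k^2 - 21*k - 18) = 1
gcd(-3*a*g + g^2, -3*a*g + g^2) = 3*a*g - g^2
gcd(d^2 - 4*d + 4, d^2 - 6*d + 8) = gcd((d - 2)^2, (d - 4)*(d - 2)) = d - 2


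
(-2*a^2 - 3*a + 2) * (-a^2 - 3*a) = 2*a^4 + 9*a^3 + 7*a^2 - 6*a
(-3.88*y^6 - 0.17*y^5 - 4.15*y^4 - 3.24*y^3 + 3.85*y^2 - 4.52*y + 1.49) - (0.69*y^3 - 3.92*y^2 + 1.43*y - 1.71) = -3.88*y^6 - 0.17*y^5 - 4.15*y^4 - 3.93*y^3 + 7.77*y^2 - 5.95*y + 3.2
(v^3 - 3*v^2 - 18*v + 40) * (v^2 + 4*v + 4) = v^5 + v^4 - 26*v^3 - 44*v^2 + 88*v + 160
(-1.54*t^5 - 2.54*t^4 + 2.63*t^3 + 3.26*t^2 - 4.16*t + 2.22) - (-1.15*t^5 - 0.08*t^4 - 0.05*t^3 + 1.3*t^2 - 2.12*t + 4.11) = -0.39*t^5 - 2.46*t^4 + 2.68*t^3 + 1.96*t^2 - 2.04*t - 1.89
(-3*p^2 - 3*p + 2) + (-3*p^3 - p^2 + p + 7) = -3*p^3 - 4*p^2 - 2*p + 9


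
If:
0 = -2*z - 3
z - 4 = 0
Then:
No Solution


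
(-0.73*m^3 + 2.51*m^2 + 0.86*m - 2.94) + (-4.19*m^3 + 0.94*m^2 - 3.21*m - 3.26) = -4.92*m^3 + 3.45*m^2 - 2.35*m - 6.2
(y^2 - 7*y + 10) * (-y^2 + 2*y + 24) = -y^4 + 9*y^3 - 148*y + 240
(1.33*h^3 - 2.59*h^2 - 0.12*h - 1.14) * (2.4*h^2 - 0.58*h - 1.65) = 3.192*h^5 - 6.9874*h^4 - 0.9803*h^3 + 1.6071*h^2 + 0.8592*h + 1.881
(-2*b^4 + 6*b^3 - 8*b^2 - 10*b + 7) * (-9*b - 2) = 18*b^5 - 50*b^4 + 60*b^3 + 106*b^2 - 43*b - 14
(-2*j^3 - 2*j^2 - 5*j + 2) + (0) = -2*j^3 - 2*j^2 - 5*j + 2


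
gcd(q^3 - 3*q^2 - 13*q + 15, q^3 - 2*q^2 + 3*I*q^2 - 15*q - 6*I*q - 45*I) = q^2 - 2*q - 15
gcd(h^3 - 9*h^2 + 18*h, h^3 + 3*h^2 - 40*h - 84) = h - 6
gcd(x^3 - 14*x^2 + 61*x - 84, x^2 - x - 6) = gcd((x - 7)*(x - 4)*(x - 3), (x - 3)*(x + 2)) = x - 3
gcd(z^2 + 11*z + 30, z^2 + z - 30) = z + 6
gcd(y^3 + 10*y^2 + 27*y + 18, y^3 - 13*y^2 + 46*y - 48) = 1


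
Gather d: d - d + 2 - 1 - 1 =0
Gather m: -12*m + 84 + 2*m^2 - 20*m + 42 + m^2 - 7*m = 3*m^2 - 39*m + 126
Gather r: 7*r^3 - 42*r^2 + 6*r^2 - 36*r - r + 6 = 7*r^3 - 36*r^2 - 37*r + 6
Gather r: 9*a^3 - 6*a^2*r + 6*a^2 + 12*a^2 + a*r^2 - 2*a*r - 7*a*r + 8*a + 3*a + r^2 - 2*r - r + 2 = 9*a^3 + 18*a^2 + 11*a + r^2*(a + 1) + r*(-6*a^2 - 9*a - 3) + 2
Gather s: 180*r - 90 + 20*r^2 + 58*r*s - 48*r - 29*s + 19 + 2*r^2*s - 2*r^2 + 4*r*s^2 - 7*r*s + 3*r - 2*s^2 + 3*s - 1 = 18*r^2 + 135*r + s^2*(4*r - 2) + s*(2*r^2 + 51*r - 26) - 72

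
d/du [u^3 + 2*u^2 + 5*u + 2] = 3*u^2 + 4*u + 5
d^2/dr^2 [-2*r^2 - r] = -4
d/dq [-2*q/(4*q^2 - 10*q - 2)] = (2*q^2 + 1)/(4*q^4 - 20*q^3 + 21*q^2 + 10*q + 1)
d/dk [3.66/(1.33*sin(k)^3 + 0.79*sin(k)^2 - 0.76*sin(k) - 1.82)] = (-14.6034*sin(k)^2 - 5.7828*sin(k) + 2.7816)*cos(k)/(1.33*sin(k)^3 + 0.79*sin(k)^2 - 0.76*sin(k) - 1.82)^2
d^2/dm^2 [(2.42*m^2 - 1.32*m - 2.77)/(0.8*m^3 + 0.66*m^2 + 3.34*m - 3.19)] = (3.0976*m^6 - 5.0688*m^5 - 64.2528*m^4 + 58.2956*m^3 - 61.501584*m^2 - 95.726136*m - 52.34176)/(0.512*m^9 + 1.2672*m^8 + 7.45824*m^7 + 4.743816*m^6 + 21.032232*m^5 - 33.222684*m^4 + 19.490128*m^3 - 86.610414*m^2 + 101.964522*m - 32.461759)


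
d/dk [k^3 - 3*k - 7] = 3*k^2 - 3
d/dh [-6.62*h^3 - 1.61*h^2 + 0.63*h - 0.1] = -19.86*h^2 - 3.22*h + 0.63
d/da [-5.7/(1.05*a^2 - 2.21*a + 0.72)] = (11.97*a - 12.597)/(1.05*a^2 - 2.21*a + 0.72)^2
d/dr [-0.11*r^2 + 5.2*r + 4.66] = 5.2 - 0.22*r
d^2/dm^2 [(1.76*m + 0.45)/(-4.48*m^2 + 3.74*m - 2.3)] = (-(1.76*m + 0.45)*(8.96*m - 3.74)*(17.92*m - 7.48) + (47.3088*m - 9.1328)*(4.48*m^2 - 3.74*m + 2.3))/(4.48*m^2 - 3.74*m + 2.3)^3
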